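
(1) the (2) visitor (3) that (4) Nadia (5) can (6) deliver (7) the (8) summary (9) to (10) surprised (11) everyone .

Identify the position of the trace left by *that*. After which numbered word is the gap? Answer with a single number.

9

'that' is the object of the preposition 'to' (recipient of 'deliver'). Wh-movement fronts it, leaving a gap right after 'to':
The visitor that Nadia can deliver the summary to ___ surprised everyone.
'to' is word 9.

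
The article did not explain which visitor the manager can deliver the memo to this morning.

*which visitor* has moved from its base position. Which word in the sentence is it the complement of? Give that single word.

to

In situ: The manager can deliver the memo to which visitor this morning.
The filler 'which visitor' is interpreted as the object of the preposition 'to' (recipient of 'deliver'). Wh-movement fronts it, leaving a gap right after 'to':
The article did not explain which visitor the manager can deliver the memo to ___ this morning.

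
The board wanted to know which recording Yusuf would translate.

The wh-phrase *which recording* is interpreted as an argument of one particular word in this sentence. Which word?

translate

Before movement: Yusuf would translate which recording.
'which recording' is the direct object of 'translate'. Fronting leaves a gap immediately after 'translate':
The board wanted to know which recording Yusuf would translate ___.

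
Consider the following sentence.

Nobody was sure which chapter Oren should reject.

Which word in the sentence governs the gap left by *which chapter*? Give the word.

Underlying clause: Oren should reject which chapter.
'which chapter' is the direct object of 'reject'. Wh-movement fronts it, leaving a gap right after 'reject':
Nobody was sure which chapter Oren should reject ___.

reject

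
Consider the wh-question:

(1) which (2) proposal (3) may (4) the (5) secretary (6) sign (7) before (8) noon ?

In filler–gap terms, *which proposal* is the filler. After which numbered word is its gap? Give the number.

6

Underlying clause: The secretary may sign which proposal before noon.
The filler 'which proposal' is interpreted as the direct object of 'sign'. Fronting leaves a gap immediately after 'sign':
Which proposal may the secretary sign ___ before noon?
'sign' is word 6.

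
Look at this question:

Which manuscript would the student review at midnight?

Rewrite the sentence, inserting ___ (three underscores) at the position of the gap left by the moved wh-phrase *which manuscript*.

Before movement: The student would review which manuscript at midnight.
The filler 'which manuscript' is interpreted as the direct object of 'review'. The gap is right after 'review'.

Which manuscript would the student review ___ at midnight?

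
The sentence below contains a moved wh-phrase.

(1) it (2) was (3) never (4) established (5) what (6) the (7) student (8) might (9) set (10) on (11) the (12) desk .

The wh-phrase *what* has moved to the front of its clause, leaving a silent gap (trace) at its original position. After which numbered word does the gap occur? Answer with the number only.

9

In situ: The student might set what on the desk.
'what' is the direct object of 'set'. Fronting leaves a gap immediately after 'set':
It was never established what the student might set ___ on the desk.
'set' is word 9.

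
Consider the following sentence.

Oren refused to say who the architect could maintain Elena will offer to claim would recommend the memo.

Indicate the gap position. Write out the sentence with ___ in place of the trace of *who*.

Oren refused to say who the architect could maintain Elena will offer to claim ___ would recommend the memo.

Pre-movement form: The architect could maintain Elena will offer to claim who would recommend the memo.
The filler 'who' is interpreted as the subject of the clause embedded under 'claim'. The gap is right after 'claim'.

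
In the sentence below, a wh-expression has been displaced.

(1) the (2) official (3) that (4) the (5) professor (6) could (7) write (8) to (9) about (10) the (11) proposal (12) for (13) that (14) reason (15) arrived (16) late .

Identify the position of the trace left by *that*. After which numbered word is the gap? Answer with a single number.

'that' functions as the object of the preposition 'to'. Fronting leaves a gap immediately after 'to':
The official that the professor could write to ___ about the proposal for that reason arrived late.
'to' is word 8.

8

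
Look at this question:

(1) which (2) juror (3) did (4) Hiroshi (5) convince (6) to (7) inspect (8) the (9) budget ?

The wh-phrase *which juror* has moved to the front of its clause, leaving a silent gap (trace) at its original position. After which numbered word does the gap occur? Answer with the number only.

5

Pre-movement form: Hiroshi did convince which juror to inspect the budget.
The filler 'which juror' is interpreted as the direct object of 'convince'. Fronting leaves a gap immediately after 'convince':
Which juror did Hiroshi convince ___ to inspect the budget?
'convince' is word 5.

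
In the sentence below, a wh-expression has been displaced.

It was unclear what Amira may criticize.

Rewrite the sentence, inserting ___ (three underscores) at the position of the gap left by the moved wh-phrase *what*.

In situ: Amira may criticize what.
The filler 'what' is interpreted as the direct object of 'criticize'. The gap is right after 'criticize'.

It was unclear what Amira may criticize ___.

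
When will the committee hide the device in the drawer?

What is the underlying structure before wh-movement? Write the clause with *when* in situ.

The committee will hide the device in the drawer when.

'when' is the temporal adjunct. It moves to the left edge, and the trace sits right after 'drawer':
When will the committee hide the device in the drawer ___?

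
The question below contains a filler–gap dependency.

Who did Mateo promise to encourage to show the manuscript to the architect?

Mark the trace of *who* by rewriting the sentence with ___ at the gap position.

Before movement: Mateo did promise to encourage who to show the manuscript to the architect.
The filler 'who' is interpreted as the direct object of 'encourage'. The gap is right after 'encourage'.

Who did Mateo promise to encourage ___ to show the manuscript to the architect?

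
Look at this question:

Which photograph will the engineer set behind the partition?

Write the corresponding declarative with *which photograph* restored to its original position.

The engineer will set which photograph behind the partition.

'which photograph' functions as the direct object of 'set'. Wh-movement fronts it, leaving a gap right after 'set':
Which photograph will the engineer set ___ behind the partition?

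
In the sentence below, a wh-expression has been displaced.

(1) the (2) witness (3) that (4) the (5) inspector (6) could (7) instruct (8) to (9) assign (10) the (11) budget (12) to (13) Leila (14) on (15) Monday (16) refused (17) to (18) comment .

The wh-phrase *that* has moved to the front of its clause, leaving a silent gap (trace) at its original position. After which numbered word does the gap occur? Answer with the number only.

7

'that' functions as the direct object of 'instruct'. Wh-movement fronts it, leaving a gap right after 'instruct':
The witness that the inspector could instruct ___ to assign the budget to Leila on Monday refused to comment.
'instruct' is word 7.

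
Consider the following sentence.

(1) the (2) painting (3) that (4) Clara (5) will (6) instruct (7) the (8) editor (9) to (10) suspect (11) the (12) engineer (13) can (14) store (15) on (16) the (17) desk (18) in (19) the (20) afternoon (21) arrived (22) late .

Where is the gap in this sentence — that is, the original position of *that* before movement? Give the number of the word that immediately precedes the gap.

'that' functions as the direct object of 'store'. It moves to the left edge, and the trace sits right after 'store':
The painting that Clara will instruct the editor to suspect the engineer can store ___ on the desk in the afternoon arrived late.
'store' is word 14.

14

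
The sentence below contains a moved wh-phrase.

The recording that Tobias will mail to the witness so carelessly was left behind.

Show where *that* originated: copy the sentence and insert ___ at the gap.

The recording that Tobias will mail ___ to the witness so carelessly was left behind.

'that' functions as the direct object of 'mail'. The gap is right after 'mail'.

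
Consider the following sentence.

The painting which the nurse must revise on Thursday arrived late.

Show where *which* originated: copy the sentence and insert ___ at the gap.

The filler 'which' is interpreted as the direct object of 'revise'. The gap is right after 'revise'.

The painting which the nurse must revise ___ on Thursday arrived late.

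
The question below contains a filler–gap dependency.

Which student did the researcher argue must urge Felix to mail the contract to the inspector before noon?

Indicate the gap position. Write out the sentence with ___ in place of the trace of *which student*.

Which student did the researcher argue ___ must urge Felix to mail the contract to the inspector before noon?

Pre-movement form: The researcher did argue which student must urge Felix to mail the contract to the inspector before noon.
'which student' functions as the subject of the clause embedded under 'argue'. The gap is right after 'argue'.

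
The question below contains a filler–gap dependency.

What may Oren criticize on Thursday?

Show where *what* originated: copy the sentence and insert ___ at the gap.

Before movement: Oren may criticize what on Thursday.
'what' functions as the direct object of 'criticize'. The gap is right after 'criticize'.

What may Oren criticize ___ on Thursday?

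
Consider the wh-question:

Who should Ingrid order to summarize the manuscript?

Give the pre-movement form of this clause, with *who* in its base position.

'who' is the direct object of 'order'. Fronting leaves a gap immediately after 'order':
Who should Ingrid order ___ to summarize the manuscript?

Ingrid should order who to summarize the manuscript.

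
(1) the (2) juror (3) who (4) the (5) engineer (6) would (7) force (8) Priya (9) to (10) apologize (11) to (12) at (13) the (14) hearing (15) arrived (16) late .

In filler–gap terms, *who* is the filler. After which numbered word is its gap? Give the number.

11

'who' is the object of the preposition 'to'. Fronting leaves a gap immediately after 'to':
The juror who the engineer would force Priya to apologize to ___ at the hearing arrived late.
'to' is word 11.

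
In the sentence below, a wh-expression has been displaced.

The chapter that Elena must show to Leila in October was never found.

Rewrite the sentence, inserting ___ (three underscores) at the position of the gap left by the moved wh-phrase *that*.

The chapter that Elena must show ___ to Leila in October was never found.

'that' is the direct object of 'show'. The gap is right after 'show'.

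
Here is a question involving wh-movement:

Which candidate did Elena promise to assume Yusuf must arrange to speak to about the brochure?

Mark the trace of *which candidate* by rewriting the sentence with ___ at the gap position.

Which candidate did Elena promise to assume Yusuf must arrange to speak to ___ about the brochure?

Underlying clause: Elena did promise to assume Yusuf must arrange to speak to which candidate about the brochure.
'which candidate' functions as the object of the preposition 'to'. The gap is right after 'to'.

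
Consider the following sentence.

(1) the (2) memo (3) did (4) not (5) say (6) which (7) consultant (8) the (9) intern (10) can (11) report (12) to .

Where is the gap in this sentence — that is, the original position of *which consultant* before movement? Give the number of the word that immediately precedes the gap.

12

In situ: The intern can report to which consultant.
'which consultant' is the object of the preposition 'to'. Fronting leaves a gap immediately after 'to':
The memo did not say which consultant the intern can report to ___.
'to' is word 12.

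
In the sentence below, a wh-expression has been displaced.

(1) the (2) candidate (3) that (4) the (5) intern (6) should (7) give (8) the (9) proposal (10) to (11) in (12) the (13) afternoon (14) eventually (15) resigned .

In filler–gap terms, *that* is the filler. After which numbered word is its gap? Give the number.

'that' functions as the object of the preposition 'to' (recipient of 'give'). It moves to the left edge, and the trace sits right after 'to':
The candidate that the intern should give the proposal to ___ in the afternoon eventually resigned.
'to' is word 10.

10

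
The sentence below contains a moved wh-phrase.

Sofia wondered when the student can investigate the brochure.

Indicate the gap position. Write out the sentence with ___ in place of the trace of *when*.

Pre-movement form: The student can investigate the brochure when.
'when' is the temporal adjunct. The gap is right after 'brochure'.

Sofia wondered when the student can investigate the brochure ___.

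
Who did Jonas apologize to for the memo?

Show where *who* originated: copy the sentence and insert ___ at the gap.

Who did Jonas apologize to ___ for the memo?

In situ: Jonas did apologize to who for the memo.
'who' functions as the object of the preposition 'to'. The gap is right after 'to'.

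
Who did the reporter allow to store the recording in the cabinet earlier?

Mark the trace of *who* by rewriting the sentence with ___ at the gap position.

Pre-movement form: The reporter did allow who to store the recording in the cabinet earlier.
'who' is the direct object of 'allow'. The gap is right after 'allow'.

Who did the reporter allow ___ to store the recording in the cabinet earlier?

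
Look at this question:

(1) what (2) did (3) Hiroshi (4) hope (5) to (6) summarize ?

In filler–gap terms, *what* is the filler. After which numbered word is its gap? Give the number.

Pre-movement form: Hiroshi did hope to summarize what.
'what' functions as the direct object of 'summarize'. Fronting leaves a gap immediately after 'summarize':
What did Hiroshi hope to summarize ___?
'summarize' is word 6.

6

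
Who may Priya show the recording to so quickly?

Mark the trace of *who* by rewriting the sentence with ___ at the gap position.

Who may Priya show the recording to ___ so quickly?

Before movement: Priya may show the recording to who so quickly.
'who' is the object of the preposition 'to' (recipient of 'show'). The gap is right after 'to'.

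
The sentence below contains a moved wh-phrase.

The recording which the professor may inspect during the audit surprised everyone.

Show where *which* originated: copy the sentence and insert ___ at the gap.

'which' functions as the direct object of 'inspect'. The gap is right after 'inspect'.

The recording which the professor may inspect ___ during the audit surprised everyone.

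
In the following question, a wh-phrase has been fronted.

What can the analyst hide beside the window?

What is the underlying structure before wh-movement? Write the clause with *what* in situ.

'what' is the direct object of 'hide'. Wh-movement fronts it, leaving a gap right after 'hide':
What can the analyst hide ___ beside the window?

The analyst can hide what beside the window.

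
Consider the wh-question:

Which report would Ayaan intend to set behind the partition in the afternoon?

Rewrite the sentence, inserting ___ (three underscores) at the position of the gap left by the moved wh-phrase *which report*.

In situ: Ayaan would intend to set which report behind the partition in the afternoon.
'which report' is the direct object of 'set'. The gap is right after 'set'.

Which report would Ayaan intend to set ___ behind the partition in the afternoon?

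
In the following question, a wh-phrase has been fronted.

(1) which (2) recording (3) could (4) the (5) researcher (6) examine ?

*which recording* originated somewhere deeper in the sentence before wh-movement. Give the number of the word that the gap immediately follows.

Underlying clause: The researcher could examine which recording.
The filler 'which recording' is interpreted as the direct object of 'examine'. Wh-movement fronts it, leaving a gap right after 'examine':
Which recording could the researcher examine ___?
'examine' is word 6.

6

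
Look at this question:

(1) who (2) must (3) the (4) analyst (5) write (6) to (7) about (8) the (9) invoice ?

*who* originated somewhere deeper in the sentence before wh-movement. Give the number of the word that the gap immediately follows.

6

Before movement: The analyst must write to who about the invoice.
The filler 'who' is interpreted as the object of the preposition 'to'. Wh-movement fronts it, leaving a gap right after 'to':
Who must the analyst write to ___ about the invoice?
'to' is word 6.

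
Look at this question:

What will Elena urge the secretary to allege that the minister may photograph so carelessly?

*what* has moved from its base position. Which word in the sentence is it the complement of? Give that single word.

Pre-movement form: Elena will urge the secretary to allege that the minister may photograph what so carelessly.
The filler 'what' is interpreted as the direct object of 'photograph'. Fronting leaves a gap immediately after 'photograph':
What will Elena urge the secretary to allege that the minister may photograph ___ so carelessly?

photograph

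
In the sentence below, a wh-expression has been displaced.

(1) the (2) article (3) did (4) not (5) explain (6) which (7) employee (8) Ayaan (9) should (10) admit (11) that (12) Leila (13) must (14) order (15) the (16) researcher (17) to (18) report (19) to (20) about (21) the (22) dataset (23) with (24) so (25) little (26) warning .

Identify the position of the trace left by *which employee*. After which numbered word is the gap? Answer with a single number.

Pre-movement form: Ayaan should admit that Leila must order the researcher to report to which employee about the dataset with so little warning.
'which employee' is the object of the preposition 'to'. Wh-movement fronts it, leaving a gap right after 'to':
The article did not explain which employee Ayaan should admit that Leila must order the researcher to report to ___ about the dataset with so little warning.
'to' is word 19.

19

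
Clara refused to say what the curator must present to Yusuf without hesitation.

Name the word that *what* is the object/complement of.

Pre-movement form: The curator must present what to Yusuf without hesitation.
The filler 'what' is interpreted as the direct object of 'present'. It moves to the left edge, and the trace sits right after 'present':
Clara refused to say what the curator must present ___ to Yusuf without hesitation.

present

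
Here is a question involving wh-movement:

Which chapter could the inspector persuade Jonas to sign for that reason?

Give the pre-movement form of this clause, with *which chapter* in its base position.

The inspector could persuade Jonas to sign which chapter for that reason.

'which chapter' is the direct object of 'sign'. Wh-movement fronts it, leaving a gap right after 'sign':
Which chapter could the inspector persuade Jonas to sign ___ for that reason?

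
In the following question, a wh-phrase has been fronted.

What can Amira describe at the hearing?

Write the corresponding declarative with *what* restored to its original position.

'what' functions as the direct object of 'describe'. Wh-movement fronts it, leaving a gap right after 'describe':
What can Amira describe ___ at the hearing?

Amira can describe what at the hearing.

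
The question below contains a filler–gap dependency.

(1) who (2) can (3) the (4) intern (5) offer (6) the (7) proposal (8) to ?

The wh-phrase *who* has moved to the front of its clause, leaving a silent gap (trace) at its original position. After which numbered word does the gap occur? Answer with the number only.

Before movement: The intern can offer the proposal to who.
'who' functions as the object of the preposition 'to' (recipient of 'offer'). Wh-movement fronts it, leaving a gap right after 'to':
Who can the intern offer the proposal to ___?
'to' is word 8.

8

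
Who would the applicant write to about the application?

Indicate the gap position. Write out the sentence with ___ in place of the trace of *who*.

Who would the applicant write to ___ about the application?

Before movement: The applicant would write to who about the application.
'who' functions as the object of the preposition 'to'. The gap is right after 'to'.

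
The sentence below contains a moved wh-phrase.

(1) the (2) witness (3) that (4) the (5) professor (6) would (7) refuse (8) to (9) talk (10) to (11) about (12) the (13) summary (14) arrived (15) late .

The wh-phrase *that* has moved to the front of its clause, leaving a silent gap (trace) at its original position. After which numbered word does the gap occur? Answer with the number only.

10

'that' functions as the object of the preposition 'to'. Wh-movement fronts it, leaving a gap right after 'to':
The witness that the professor would refuse to talk to ___ about the summary arrived late.
'to' is word 10.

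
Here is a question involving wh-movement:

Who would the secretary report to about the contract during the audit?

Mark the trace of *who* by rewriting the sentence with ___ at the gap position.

In situ: The secretary would report to who about the contract during the audit.
'who' functions as the object of the preposition 'to'. The gap is right after 'to'.

Who would the secretary report to ___ about the contract during the audit?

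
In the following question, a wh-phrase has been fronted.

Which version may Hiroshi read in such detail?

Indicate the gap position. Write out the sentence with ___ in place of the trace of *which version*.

In situ: Hiroshi may read which version in such detail.
'which version' is the direct object of 'read'. The gap is right after 'read'.

Which version may Hiroshi read ___ in such detail?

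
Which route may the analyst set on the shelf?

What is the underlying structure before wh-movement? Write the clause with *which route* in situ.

The analyst may set which route on the shelf.

'which route' functions as the direct object of 'set'. Wh-movement fronts it, leaving a gap right after 'set':
Which route may the analyst set ___ on the shelf?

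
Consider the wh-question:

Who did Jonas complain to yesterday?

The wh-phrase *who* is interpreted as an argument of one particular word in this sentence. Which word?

to

In situ: Jonas did complain to who yesterday.
'who' is the object of the preposition 'to'. Wh-movement fronts it, leaving a gap right after 'to':
Who did Jonas complain to ___ yesterday?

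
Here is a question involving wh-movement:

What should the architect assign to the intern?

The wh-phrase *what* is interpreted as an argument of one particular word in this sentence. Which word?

assign

Before movement: The architect should assign what to the intern.
The filler 'what' is interpreted as the direct object of 'assign'. Fronting leaves a gap immediately after 'assign':
What should the architect assign ___ to the intern?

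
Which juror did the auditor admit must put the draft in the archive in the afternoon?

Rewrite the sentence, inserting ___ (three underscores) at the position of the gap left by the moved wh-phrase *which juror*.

Before movement: The auditor did admit which juror must put the draft in the archive in the afternoon.
'which juror' functions as the subject of the clause embedded under 'admit'. The gap is right after 'admit'.

Which juror did the auditor admit ___ must put the draft in the archive in the afternoon?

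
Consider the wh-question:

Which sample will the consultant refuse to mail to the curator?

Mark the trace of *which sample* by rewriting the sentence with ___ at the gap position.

Pre-movement form: The consultant will refuse to mail which sample to the curator.
The filler 'which sample' is interpreted as the direct object of 'mail'. The gap is right after 'mail'.

Which sample will the consultant refuse to mail ___ to the curator?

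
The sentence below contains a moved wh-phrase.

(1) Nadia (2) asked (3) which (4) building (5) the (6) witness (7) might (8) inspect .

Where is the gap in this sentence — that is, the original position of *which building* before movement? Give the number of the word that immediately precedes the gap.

In situ: The witness might inspect which building.
'which building' is the direct object of 'inspect'. Fronting leaves a gap immediately after 'inspect':
Nadia asked which building the witness might inspect ___.
'inspect' is word 8.

8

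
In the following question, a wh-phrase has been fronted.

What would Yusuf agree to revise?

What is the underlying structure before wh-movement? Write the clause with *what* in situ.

'what' functions as the direct object of 'revise'. It moves to the left edge, and the trace sits right after 'revise':
What would Yusuf agree to revise ___?

Yusuf would agree to revise what.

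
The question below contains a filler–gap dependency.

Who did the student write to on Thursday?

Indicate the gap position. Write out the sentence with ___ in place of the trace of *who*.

Before movement: The student did write to who on Thursday.
'who' is the object of the preposition 'to'. The gap is right after 'to'.

Who did the student write to ___ on Thursday?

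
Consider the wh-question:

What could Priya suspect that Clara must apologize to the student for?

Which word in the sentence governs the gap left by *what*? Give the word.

Before movement: Priya could suspect that Clara must apologize to the student for what.
The filler 'what' is interpreted as the object of the preposition 'for'. Fronting leaves a gap immediately after 'for':
What could Priya suspect that Clara must apologize to the student for ___?

for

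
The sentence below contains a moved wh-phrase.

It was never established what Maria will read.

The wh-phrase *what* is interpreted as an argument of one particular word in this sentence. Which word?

read

Before movement: Maria will read what.
'what' functions as the direct object of 'read'. Fronting leaves a gap immediately after 'read':
It was never established what Maria will read ___.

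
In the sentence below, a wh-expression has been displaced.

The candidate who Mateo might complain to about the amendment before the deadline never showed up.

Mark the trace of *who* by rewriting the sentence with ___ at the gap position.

The candidate who Mateo might complain to ___ about the amendment before the deadline never showed up.

The filler 'who' is interpreted as the object of the preposition 'to'. The gap is right after 'to'.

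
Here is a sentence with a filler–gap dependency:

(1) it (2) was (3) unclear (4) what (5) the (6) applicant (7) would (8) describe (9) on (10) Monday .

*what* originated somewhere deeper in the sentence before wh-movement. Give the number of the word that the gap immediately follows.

8

Underlying clause: The applicant would describe what on Monday.
'what' functions as the direct object of 'describe'. It moves to the left edge, and the trace sits right after 'describe':
It was unclear what the applicant would describe ___ on Monday.
'describe' is word 8.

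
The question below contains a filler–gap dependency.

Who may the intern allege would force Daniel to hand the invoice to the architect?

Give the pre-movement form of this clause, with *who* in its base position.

'who' functions as the subject of the clause embedded under 'allege'. Fronting leaves a gap immediately after 'allege':
Who may the intern allege ___ would force Daniel to hand the invoice to the architect?

The intern may allege who would force Daniel to hand the invoice to the architect.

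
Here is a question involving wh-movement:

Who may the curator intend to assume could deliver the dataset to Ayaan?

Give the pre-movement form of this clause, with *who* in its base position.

'who' is the subject of the clause embedded under 'assume'. Fronting leaves a gap immediately after 'assume':
Who may the curator intend to assume ___ could deliver the dataset to Ayaan?

The curator may intend to assume who could deliver the dataset to Ayaan.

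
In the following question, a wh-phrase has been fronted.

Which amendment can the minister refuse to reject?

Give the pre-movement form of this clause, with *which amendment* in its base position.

The minister can refuse to reject which amendment.

'which amendment' is the direct object of 'reject'. Fronting leaves a gap immediately after 'reject':
Which amendment can the minister refuse to reject ___?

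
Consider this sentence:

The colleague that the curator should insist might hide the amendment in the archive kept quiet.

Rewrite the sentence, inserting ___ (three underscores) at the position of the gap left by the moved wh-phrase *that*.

'that' is the subject of the clause embedded under 'insist'. The gap is right after 'insist'.

The colleague that the curator should insist ___ might hide the amendment in the archive kept quiet.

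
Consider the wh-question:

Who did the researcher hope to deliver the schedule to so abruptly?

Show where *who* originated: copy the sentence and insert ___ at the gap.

Who did the researcher hope to deliver the schedule to ___ so abruptly?

Pre-movement form: The researcher did hope to deliver the schedule to who so abruptly.
The filler 'who' is interpreted as the object of the preposition 'to' (recipient of 'deliver'). The gap is right after 'to'.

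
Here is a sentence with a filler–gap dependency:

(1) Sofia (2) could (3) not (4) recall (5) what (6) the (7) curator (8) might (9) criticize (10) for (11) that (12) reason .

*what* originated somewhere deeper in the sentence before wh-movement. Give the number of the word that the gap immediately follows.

9

Underlying clause: The curator might criticize what for that reason.
'what' functions as the direct object of 'criticize'. It moves to the left edge, and the trace sits right after 'criticize':
Sofia could not recall what the curator might criticize ___ for that reason.
'criticize' is word 9.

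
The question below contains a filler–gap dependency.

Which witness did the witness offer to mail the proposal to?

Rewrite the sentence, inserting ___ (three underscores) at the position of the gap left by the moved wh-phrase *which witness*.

Which witness did the witness offer to mail the proposal to ___?

Underlying clause: The witness did offer to mail the proposal to which witness.
'which witness' functions as the object of the preposition 'to' (recipient of 'mail'). The gap is right after 'to'.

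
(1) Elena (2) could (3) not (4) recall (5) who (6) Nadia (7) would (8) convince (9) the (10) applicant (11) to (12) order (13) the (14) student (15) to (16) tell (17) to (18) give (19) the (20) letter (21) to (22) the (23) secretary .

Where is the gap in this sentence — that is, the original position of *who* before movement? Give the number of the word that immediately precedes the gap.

16

Pre-movement form: Nadia would convince the applicant to order the student to tell who to give the letter to the secretary.
'who' functions as the direct object of 'tell'. Wh-movement fronts it, leaving a gap right after 'tell':
Elena could not recall who Nadia would convince the applicant to order the student to tell ___ to give the letter to the secretary.
'tell' is word 16.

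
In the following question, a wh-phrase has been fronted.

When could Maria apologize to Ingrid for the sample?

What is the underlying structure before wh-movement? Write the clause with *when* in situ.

'when' is the temporal adjunct. It moves to the left edge, and the trace sits right after 'sample':
When could Maria apologize to Ingrid for the sample ___?

Maria could apologize to Ingrid for the sample when.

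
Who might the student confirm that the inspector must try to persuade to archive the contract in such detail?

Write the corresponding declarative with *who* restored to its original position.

The student might confirm that the inspector must try to persuade who to archive the contract in such detail.

'who' functions as the direct object of 'persuade'. Fronting leaves a gap immediately after 'persuade':
Who might the student confirm that the inspector must try to persuade ___ to archive the contract in such detail?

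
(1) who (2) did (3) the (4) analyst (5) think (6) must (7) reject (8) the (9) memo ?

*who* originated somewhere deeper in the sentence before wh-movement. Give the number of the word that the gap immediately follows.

Before movement: The analyst did think who must reject the memo.
'who' is the subject of the clause embedded under 'think'. Wh-movement fronts it, leaving a gap right after 'think':
Who did the analyst think ___ must reject the memo?
'think' is word 5.

5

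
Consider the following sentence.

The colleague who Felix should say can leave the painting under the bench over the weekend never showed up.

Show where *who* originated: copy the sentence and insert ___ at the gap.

The colleague who Felix should say ___ can leave the painting under the bench over the weekend never showed up.

The filler 'who' is interpreted as the subject of the clause embedded under 'say'. The gap is right after 'say'.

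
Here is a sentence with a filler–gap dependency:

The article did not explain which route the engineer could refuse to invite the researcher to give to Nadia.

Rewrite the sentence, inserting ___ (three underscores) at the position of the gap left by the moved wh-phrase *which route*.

In situ: The engineer could refuse to invite the researcher to give which route to Nadia.
'which route' functions as the direct object of 'give'. The gap is right after 'give'.

The article did not explain which route the engineer could refuse to invite the researcher to give ___ to Nadia.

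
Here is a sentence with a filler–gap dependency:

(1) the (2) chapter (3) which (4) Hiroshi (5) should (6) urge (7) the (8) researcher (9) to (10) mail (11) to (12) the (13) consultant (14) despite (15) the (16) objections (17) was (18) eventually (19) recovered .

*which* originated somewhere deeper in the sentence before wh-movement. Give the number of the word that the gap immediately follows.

10

'which' functions as the direct object of 'mail'. Wh-movement fronts it, leaving a gap right after 'mail':
The chapter which Hiroshi should urge the researcher to mail ___ to the consultant despite the objections was eventually recovered.
'mail' is word 10.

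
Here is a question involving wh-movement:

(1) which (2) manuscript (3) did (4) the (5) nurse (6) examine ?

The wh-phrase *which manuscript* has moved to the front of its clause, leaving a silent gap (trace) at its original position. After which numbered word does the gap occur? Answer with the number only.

Underlying clause: The nurse did examine which manuscript.
'which manuscript' is the direct object of 'examine'. Wh-movement fronts it, leaving a gap right after 'examine':
Which manuscript did the nurse examine ___?
'examine' is word 6.

6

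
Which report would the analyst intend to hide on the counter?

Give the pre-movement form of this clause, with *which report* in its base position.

The analyst would intend to hide which report on the counter.

'which report' functions as the direct object of 'hide'. Fronting leaves a gap immediately after 'hide':
Which report would the analyst intend to hide ___ on the counter?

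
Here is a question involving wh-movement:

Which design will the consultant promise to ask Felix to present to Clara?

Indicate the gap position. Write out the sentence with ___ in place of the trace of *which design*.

Before movement: The consultant will promise to ask Felix to present which design to Clara.
'which design' functions as the direct object of 'present'. The gap is right after 'present'.

Which design will the consultant promise to ask Felix to present ___ to Clara?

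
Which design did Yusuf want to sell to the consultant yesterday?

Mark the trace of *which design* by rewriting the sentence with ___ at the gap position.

Which design did Yusuf want to sell ___ to the consultant yesterday?

Underlying clause: Yusuf did want to sell which design to the consultant yesterday.
'which design' functions as the direct object of 'sell'. The gap is right after 'sell'.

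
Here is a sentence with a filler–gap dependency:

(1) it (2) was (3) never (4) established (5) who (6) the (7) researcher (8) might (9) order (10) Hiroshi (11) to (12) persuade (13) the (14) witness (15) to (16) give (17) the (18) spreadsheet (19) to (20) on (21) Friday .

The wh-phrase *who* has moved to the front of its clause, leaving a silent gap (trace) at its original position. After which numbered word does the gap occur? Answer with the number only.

Pre-movement form: The researcher might order Hiroshi to persuade the witness to give the spreadsheet to who on Friday.
'who' functions as the object of the preposition 'to' (recipient of 'give'). Wh-movement fronts it, leaving a gap right after 'to':
It was never established who the researcher might order Hiroshi to persuade the witness to give the spreadsheet to ___ on Friday.
'to' is word 19.

19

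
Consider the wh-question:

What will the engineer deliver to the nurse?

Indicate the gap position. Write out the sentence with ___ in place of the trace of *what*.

What will the engineer deliver ___ to the nurse?

Before movement: The engineer will deliver what to the nurse.
'what' functions as the direct object of 'deliver'. The gap is right after 'deliver'.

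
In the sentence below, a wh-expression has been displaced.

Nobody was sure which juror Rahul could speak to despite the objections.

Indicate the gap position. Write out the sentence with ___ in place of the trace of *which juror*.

Nobody was sure which juror Rahul could speak to ___ despite the objections.

In situ: Rahul could speak to which juror despite the objections.
'which juror' is the object of the preposition 'to'. The gap is right after 'to'.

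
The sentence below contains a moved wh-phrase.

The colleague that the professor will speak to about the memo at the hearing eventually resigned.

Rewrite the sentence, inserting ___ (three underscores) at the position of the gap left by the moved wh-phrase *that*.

The colleague that the professor will speak to ___ about the memo at the hearing eventually resigned.

'that' is the object of the preposition 'to'. The gap is right after 'to'.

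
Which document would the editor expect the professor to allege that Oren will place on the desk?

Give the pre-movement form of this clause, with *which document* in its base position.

The filler 'which document' is interpreted as the direct object of 'place'. Fronting leaves a gap immediately after 'place':
Which document would the editor expect the professor to allege that Oren will place ___ on the desk?

The editor would expect the professor to allege that Oren will place which document on the desk.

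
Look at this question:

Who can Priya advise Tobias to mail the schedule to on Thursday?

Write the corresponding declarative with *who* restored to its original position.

Priya can advise Tobias to mail the schedule to who on Thursday.

The filler 'who' is interpreted as the object of the preposition 'to' (recipient of 'mail'). Wh-movement fronts it, leaving a gap right after 'to':
Who can Priya advise Tobias to mail the schedule to ___ on Thursday?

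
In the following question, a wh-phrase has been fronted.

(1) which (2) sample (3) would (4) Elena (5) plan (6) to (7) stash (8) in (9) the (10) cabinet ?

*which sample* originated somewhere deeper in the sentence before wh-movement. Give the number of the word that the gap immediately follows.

In situ: Elena would plan to stash which sample in the cabinet.
'which sample' is the direct object of 'stash'. Fronting leaves a gap immediately after 'stash':
Which sample would Elena plan to stash ___ in the cabinet?
'stash' is word 7.

7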